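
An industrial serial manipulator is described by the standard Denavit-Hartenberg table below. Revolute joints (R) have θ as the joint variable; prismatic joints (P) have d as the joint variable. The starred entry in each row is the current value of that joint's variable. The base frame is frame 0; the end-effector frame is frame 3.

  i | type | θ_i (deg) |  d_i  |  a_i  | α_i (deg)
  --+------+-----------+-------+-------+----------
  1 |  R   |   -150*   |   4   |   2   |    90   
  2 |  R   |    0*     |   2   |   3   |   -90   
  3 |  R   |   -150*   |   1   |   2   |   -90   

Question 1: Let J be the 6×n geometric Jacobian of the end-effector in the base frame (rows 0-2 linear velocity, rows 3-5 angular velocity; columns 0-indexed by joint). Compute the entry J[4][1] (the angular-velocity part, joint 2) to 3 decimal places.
axis z_1 = (-0.5000,0.8660,0.0000); lever o_n−o_1 = (-2.5981,1.9641,1.0000)
cross product → J_v[:, 1] = (0.8660,0.5000,1.2679)
J_ω[:, 1] = z_1
entry J[4][1] = 0.8660

0.866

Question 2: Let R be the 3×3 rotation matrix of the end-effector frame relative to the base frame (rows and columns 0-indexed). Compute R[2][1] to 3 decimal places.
-1.000

End-effector y-axis (col 1 of R) = (-0.0000,0.0000,-1.0000)
R[2][1] = -1.0000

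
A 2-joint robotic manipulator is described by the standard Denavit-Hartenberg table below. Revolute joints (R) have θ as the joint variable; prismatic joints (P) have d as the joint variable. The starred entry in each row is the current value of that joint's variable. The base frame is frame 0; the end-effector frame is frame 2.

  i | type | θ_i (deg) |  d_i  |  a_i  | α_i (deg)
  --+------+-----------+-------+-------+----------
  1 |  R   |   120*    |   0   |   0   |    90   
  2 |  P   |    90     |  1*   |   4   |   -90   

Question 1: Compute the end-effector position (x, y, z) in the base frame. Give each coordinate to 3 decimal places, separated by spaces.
0.866 0.500 4.000

after link 1: o_1 = (0.0000, 0.0000, 0.0000)
after link 2: o_2 = (0.8660, 0.5000, 4.0000)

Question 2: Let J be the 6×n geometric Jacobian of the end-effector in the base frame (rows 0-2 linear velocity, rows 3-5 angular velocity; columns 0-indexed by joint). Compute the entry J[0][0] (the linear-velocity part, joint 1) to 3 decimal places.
-0.500

axis z_0 = ẑ; lever o_n−o_0 = (0.8660,0.5000,4.0000)
cross product → J_v[:, 0] = (-0.5000,0.8660,0.0000)
J_ω[:, 0] = z_0
entry J[0][0] = -0.5000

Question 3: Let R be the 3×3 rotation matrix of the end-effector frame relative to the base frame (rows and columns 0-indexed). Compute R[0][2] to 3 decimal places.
End-effector z-axis (col 2 of R) = (0.5000,-0.8660,0.0000)
R[0][2] = 0.5000

0.500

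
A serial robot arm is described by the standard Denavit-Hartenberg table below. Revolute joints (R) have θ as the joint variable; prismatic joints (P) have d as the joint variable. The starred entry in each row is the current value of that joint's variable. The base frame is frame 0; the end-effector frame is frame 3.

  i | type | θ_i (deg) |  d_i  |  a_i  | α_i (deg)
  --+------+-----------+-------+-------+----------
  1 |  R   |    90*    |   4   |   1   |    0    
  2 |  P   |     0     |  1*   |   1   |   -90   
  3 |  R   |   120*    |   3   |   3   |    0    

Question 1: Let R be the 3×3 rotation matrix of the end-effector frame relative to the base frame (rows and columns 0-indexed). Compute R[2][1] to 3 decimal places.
0.500

End-effector y-axis (col 1 of R) = (-0.0000,-0.8660,0.5000)
R[2][1] = 0.5000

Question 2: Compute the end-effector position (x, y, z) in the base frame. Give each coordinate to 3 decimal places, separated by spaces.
-3.000 0.500 2.402

after link 1: o_1 = (0.0000, 1.0000, 4.0000)
after link 2: o_2 = (0.0000, 2.0000, 5.0000)
after link 3: o_3 = (-3.0000, 0.5000, 2.4019)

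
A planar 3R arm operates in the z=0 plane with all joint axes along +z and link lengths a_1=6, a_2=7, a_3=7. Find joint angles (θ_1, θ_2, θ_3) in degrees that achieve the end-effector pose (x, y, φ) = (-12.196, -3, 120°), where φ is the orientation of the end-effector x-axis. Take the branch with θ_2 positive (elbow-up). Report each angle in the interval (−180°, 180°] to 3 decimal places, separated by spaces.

-150.001 30.004 -120.002

wrist centre = target − a_3·(cos φ, sin φ) = (-8.6960, -9.0622)
cos θ_2 = (157.7435−6²−7²)/(2·6·7) = 0.8660; θ_2 = 30.0036° (elbow-up)
β = atan2(-9.0622,-8.6960) = -133.8187°; ψ = atan2(3.5004,12.0620) = 16.1827°
θ_1 = β − ψ = -150.0015°
θ_3 = φ − θ_1 − θ_2 = -120.0022° (wrapped to (-180°,180°])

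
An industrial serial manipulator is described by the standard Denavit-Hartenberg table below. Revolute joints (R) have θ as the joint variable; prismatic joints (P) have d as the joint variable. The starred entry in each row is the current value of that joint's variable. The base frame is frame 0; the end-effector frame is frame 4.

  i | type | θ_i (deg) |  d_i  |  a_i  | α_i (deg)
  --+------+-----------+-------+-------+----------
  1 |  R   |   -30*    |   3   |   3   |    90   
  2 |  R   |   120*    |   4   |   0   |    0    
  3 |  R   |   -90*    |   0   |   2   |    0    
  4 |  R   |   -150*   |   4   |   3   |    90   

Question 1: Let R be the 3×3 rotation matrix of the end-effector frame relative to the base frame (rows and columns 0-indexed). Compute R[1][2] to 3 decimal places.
End-effector z-axis (col 2 of R) = (-0.7500,0.4330,0.5000)
R[1][2] = 0.4330

0.433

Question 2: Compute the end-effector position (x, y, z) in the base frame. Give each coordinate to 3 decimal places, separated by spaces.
after link 1: o_1 = (2.5981, -1.5000, 3.0000)
after link 2: o_2 = (0.5981, -4.9641, 3.0000)
after link 3: o_3 = (2.0981, -5.8301, 4.0000)
after link 4: o_4 = (-1.2010, -8.5442, 1.4019)

-1.201 -8.544 1.402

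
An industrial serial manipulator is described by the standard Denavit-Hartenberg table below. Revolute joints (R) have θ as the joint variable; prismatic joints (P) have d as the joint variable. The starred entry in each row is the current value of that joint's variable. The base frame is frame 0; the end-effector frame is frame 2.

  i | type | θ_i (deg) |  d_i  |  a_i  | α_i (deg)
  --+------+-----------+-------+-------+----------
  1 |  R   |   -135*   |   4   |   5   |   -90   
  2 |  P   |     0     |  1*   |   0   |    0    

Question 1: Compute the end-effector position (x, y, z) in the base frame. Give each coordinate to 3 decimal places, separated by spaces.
-2.828 -4.243 4.000

after link 1: o_1 = (-3.5355, -3.5355, 4.0000)
after link 2: o_2 = (-2.8284, -4.2426, 4.0000)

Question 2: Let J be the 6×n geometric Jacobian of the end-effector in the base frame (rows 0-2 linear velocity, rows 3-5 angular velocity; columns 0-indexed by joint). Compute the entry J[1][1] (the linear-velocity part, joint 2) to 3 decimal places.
prismatic axis z_1 = (0.7071,-0.7071,0.0000)
J_v[:, 1] = z_1; J_ω[:, 1] = (0,0,0)
entry J[1][1] = -0.7071

-0.707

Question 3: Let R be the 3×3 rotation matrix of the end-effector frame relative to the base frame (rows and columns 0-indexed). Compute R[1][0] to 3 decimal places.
-0.707

End-effector x-axis (col 0 of R) = (-0.7071,-0.7071,0.0000)
R[1][0] = -0.7071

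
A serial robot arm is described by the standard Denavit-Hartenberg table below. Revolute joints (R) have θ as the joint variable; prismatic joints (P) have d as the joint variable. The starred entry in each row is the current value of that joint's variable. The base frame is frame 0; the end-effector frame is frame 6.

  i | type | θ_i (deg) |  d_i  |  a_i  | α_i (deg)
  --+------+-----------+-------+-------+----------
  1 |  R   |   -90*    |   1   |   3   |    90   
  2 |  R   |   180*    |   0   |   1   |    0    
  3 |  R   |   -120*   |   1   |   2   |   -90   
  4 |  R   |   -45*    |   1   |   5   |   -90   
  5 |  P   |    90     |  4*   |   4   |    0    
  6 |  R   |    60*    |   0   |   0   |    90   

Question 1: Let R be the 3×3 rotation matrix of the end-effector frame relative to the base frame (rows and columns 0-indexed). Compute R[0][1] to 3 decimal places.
End-effector y-axis (col 1 of R) = (0.7071,-0.3536,0.6124)
R[0][1] = 0.7071

0.707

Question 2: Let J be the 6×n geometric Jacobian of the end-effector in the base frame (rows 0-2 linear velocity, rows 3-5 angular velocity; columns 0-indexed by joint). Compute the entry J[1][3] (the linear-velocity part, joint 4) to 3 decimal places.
-0.354

axis z_3 = (-0.0000,0.8660,0.5000); lever o_n−o_3 = (-0.7071,-5.7801,4.0114)
cross product → J_v[:, 3] = (6.3640,-0.3536,0.6124)
J_ω[:, 3] = z_3
entry J[1][3] = -0.3536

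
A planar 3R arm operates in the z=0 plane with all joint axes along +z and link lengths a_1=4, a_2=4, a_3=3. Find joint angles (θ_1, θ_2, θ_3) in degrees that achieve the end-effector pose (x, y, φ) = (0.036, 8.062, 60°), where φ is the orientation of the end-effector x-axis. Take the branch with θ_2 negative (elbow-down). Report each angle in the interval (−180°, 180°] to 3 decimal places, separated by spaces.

wrist centre = target − a_3·(cos φ, sin φ) = (-1.4640, 5.4639)
cos θ_2 = (31.9978−4²−4²)/(2·4·4) = -0.0001; θ_2 = -90.0040° (elbow-down)
β = atan2(5.4639,-1.4640) = 104.9995°; ψ = atan2(-4.0000,3.9997) = -45.0020°
θ_1 = β − ψ = 150.0015°
θ_3 = φ − θ_1 − θ_2 = 0.0025° (wrapped to (-180°,180°])

150.001 -90.004 0.003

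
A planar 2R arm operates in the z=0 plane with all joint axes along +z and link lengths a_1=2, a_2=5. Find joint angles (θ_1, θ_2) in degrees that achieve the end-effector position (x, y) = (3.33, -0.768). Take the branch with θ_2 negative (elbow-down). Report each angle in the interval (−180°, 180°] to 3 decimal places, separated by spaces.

120.005 -150.004

cos θ_2 = (11.6787−2²−5²)/(2·2·5) = -0.8661; θ_2 = -150.0044° (elbow-down)
β = atan2(-0.7680,3.3300) = -12.9871°; ψ = atan2(-2.4997,-2.3303) = -132.9919°
θ_1 = β − ψ = 120.0048°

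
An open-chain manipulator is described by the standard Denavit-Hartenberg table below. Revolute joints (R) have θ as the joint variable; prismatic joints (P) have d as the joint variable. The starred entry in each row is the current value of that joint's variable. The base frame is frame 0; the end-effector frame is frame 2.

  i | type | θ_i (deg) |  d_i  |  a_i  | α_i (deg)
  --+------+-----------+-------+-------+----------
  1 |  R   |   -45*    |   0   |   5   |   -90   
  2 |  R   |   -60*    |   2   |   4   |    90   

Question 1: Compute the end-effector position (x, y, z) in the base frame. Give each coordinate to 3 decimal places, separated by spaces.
after link 1: o_1 = (3.5355, -3.5355, 0.0000)
after link 2: o_2 = (6.3640, -3.5355, 3.4641)

6.364 -3.536 3.464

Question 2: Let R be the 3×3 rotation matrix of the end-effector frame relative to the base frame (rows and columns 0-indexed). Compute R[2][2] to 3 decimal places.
0.500

End-effector z-axis (col 2 of R) = (-0.6124,0.6124,0.5000)
R[2][2] = 0.5000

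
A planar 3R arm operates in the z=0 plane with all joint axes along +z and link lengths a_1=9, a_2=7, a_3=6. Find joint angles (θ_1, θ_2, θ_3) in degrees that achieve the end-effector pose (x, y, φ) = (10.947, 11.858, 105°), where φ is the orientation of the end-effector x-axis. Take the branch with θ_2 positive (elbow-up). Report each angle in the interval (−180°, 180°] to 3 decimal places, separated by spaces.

0.001 59.999 44.999

wrist centre = target − a_3·(cos φ, sin φ) = (12.4999, 6.0624)
cos θ_2 = (193.0011−9²−7²)/(2·9·7) = 0.5000; θ_2 = 59.9994° (elbow-up)
β = atan2(6.0624,12.4999) = 25.8733°; ψ = atan2(6.0621,12.5001) = 25.8719°
θ_1 = β − ψ = 0.0014°
θ_3 = φ − θ_1 − θ_2 = 44.9992° (wrapped to (-180°,180°])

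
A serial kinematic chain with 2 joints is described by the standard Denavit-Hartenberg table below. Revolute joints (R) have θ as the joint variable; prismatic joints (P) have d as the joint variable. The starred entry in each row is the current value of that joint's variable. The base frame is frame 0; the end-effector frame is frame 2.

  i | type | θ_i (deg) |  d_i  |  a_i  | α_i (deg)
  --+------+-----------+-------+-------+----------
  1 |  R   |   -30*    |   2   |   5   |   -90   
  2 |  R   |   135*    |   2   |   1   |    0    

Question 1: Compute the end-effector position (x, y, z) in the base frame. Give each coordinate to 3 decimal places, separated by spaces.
4.718 -0.414 1.293

after link 1: o_1 = (4.3301, -2.5000, 2.0000)
after link 2: o_2 = (4.7178, -0.4144, 1.2929)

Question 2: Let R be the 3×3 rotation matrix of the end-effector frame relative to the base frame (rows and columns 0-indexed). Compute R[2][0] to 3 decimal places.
-0.707

End-effector x-axis (col 0 of R) = (-0.6124,0.3536,-0.7071)
R[2][0] = -0.7071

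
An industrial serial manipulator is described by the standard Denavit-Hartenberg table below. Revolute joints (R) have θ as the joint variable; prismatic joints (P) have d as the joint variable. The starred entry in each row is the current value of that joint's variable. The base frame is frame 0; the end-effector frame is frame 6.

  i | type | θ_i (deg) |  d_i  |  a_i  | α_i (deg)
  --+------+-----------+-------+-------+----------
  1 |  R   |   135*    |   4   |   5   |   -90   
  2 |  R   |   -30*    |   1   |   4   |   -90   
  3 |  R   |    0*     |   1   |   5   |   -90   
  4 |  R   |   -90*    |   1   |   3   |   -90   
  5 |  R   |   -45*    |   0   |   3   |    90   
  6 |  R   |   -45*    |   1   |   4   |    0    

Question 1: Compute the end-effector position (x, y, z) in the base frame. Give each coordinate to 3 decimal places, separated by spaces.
after link 1: o_1 = (-3.5355, 3.5355, 4.0000)
after link 2: o_2 = (-6.6921, 5.2779, 6.0000)
after link 3: o_3 = (-10.1075, 8.6933, 7.6340)
after link 4: o_4 = (-10.4611, 10.4611, 5.0359)
after link 5: o_5 = (-9.7111, 12.7111, 3.1988)
after link 6: o_6 = (-6.5219, 13.3504, 0.6649)

-6.522 13.350 0.665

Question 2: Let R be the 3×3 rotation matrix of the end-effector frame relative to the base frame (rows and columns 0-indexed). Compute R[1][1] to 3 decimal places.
End-effector y-axis (col 1 of R) = (-0.2562,0.9633,-0.0795)
R[1][1] = 0.9633

0.963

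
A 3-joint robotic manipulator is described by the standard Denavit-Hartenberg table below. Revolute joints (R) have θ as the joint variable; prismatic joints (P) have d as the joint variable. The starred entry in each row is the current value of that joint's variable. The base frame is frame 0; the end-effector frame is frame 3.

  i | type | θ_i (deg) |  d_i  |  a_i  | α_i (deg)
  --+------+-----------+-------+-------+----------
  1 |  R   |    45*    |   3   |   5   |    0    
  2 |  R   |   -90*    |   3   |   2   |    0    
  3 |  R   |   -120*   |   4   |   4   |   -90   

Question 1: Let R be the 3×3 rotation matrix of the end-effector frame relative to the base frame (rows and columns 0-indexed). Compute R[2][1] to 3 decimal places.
-1.000

End-effector y-axis (col 1 of R) = (0.0000,-0.0000,-1.0000)
R[2][1] = -1.0000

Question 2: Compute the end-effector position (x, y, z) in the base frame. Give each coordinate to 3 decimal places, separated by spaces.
after link 1: o_1 = (3.5355, 3.5355, 3.0000)
after link 2: o_2 = (4.9497, 2.1213, 6.0000)
after link 3: o_3 = (1.0860, 1.0860, 10.0000)

1.086 1.086 10.000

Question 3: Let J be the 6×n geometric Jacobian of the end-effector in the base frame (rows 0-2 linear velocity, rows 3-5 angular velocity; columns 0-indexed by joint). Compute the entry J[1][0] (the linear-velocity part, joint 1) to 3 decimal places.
1.086

axis z_0 = ẑ; lever o_n−o_0 = (1.0860,1.0860,10.0000)
cross product → J_v[:, 0] = (-1.0860,1.0860,0.0000)
J_ω[:, 0] = z_0
entry J[1][0] = 1.0860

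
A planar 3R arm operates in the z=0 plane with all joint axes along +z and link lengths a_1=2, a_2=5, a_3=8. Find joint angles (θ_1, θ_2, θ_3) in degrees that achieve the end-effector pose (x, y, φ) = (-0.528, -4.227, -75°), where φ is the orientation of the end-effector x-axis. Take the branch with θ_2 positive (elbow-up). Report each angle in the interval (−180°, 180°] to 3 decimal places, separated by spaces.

wrist centre = target − a_3·(cos φ, sin φ) = (-2.5986, 3.5004)
cos θ_2 = (19.0053−2²−5²)/(2·2·5) = -0.4997; θ_2 = 119.9824° (elbow-up)
β = atan2(3.5004,-2.5986) = 126.5886°; ψ = atan2(4.3309,-0.4987) = 96.5683°
θ_1 = β − ψ = 30.0204°
θ_3 = φ − θ_1 − θ_2 = 134.9972° (wrapped to (-180°,180°])

30.020 119.982 134.997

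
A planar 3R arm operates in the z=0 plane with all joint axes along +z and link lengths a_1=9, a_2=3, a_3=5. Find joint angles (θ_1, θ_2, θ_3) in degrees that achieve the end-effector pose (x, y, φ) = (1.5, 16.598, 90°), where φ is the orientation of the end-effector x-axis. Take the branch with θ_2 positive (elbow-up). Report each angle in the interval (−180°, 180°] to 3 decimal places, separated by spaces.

wrist centre = target − a_3·(cos φ, sin φ) = (1.5000, 11.5980)
cos θ_2 = (136.7636−9²−3²)/(2·9·3) = 0.8660; θ_2 = 30.0038° (elbow-up)
β = atan2(11.5980,1.5000) = 82.6307°; ψ = atan2(1.5002,11.5980) = 7.3701°
θ_1 = β − ψ = 75.2605°
θ_3 = φ − θ_1 − θ_2 = -15.2643° (wrapped to (-180°,180°])

75.261 30.004 -15.264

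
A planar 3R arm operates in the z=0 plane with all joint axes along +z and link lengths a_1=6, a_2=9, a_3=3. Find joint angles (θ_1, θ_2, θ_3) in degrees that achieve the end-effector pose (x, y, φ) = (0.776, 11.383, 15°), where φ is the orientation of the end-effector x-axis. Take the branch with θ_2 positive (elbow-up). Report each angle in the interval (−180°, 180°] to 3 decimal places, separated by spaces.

45.003 90.000 -120.002

wrist centre = target − a_3·(cos φ, sin φ) = (-2.1218, 10.6065)
cos θ_2 = (117.0007−6²−9²)/(2·6·9) = 0.0000; θ_2 = 89.9996° (elbow-up)
β = atan2(10.6065,-2.1218) = 101.3124°; ψ = atan2(9.0000,6.0001) = 56.3097°
θ_1 = β − ψ = 45.0027°
θ_3 = φ − θ_1 − θ_2 = -120.0023° (wrapped to (-180°,180°])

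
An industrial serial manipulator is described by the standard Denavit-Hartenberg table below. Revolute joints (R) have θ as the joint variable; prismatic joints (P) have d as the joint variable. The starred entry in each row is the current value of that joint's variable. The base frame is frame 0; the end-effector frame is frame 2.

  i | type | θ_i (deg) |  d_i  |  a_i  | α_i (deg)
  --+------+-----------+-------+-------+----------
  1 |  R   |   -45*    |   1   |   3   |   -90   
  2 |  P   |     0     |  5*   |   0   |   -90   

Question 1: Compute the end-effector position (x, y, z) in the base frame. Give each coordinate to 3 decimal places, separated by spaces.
5.657 1.414 1.000

after link 1: o_1 = (2.1213, -2.1213, 1.0000)
after link 2: o_2 = (5.6569, 1.4142, 1.0000)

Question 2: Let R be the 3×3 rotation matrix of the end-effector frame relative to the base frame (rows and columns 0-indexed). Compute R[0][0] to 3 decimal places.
End-effector x-axis (col 0 of R) = (0.7071,-0.7071,0.0000)
R[0][0] = 0.7071

0.707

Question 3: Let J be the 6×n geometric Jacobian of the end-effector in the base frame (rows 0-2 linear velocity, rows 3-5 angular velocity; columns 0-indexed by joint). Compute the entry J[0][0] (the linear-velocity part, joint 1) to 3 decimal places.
-1.414

axis z_0 = ẑ; lever o_n−o_0 = (5.6569,1.4142,1.0000)
cross product → J_v[:, 0] = (-1.4142,5.6569,0.0000)
J_ω[:, 0] = z_0
entry J[0][0] = -1.4142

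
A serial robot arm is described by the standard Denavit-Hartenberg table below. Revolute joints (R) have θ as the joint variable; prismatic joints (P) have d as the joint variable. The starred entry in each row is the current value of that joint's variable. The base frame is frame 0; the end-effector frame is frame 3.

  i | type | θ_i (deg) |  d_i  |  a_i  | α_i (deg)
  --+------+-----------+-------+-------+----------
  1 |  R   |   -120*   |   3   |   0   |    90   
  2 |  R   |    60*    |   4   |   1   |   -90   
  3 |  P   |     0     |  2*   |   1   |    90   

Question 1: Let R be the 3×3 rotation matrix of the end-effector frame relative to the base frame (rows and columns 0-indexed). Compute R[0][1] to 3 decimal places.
0.433

End-effector y-axis (col 1 of R) = (0.4330,0.7500,0.5000)
R[0][1] = 0.4330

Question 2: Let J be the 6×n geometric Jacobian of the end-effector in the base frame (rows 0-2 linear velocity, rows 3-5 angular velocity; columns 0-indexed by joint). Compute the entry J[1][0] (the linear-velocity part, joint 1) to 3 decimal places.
-3.098

axis z_0 = ẑ; lever o_n−o_0 = (-3.0981,2.6340,5.7321)
cross product → J_v[:, 0] = (-2.6340,-3.0981,0.0000)
J_ω[:, 0] = z_0
entry J[1][0] = -3.0981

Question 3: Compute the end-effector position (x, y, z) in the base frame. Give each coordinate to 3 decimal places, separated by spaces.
-3.098 2.634 5.732

after link 1: o_1 = (0.0000, 0.0000, 3.0000)
after link 2: o_2 = (-3.7141, 1.5670, 3.8660)
after link 3: o_3 = (-3.0981, 2.6340, 5.7321)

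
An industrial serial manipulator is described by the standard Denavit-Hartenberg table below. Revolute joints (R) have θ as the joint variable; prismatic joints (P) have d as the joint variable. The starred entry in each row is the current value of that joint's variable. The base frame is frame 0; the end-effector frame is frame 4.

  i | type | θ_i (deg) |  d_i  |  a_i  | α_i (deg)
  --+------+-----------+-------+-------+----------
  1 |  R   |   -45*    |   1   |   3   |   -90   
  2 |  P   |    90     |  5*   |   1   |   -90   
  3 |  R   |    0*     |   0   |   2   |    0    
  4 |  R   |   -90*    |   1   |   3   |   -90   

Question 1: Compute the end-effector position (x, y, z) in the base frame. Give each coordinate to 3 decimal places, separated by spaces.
after link 1: o_1 = (2.1213, -2.1213, 1.0000)
after link 2: o_2 = (5.6569, 1.4142, 0.0000)
after link 3: o_3 = (5.6569, 1.4142, -2.0000)
after link 4: o_4 = (7.0711, 4.2426, -2.0000)

7.071 4.243 -2.000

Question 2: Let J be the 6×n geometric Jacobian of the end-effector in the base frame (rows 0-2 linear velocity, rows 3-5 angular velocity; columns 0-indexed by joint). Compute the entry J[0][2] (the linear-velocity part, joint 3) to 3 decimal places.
axis z_2 = (-0.7071,0.7071,-0.0000); lever o_n−o_2 = (1.4142,2.8284,-2.0000)
cross product → J_v[:, 2] = (-1.4142,-1.4142,-3.0000)
J_ω[:, 2] = z_2
entry J[0][2] = -1.4142

-1.414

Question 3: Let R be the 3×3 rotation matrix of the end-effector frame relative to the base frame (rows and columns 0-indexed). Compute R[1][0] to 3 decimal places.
0.707

End-effector x-axis (col 0 of R) = (0.7071,0.7071,0.0000)
R[1][0] = 0.7071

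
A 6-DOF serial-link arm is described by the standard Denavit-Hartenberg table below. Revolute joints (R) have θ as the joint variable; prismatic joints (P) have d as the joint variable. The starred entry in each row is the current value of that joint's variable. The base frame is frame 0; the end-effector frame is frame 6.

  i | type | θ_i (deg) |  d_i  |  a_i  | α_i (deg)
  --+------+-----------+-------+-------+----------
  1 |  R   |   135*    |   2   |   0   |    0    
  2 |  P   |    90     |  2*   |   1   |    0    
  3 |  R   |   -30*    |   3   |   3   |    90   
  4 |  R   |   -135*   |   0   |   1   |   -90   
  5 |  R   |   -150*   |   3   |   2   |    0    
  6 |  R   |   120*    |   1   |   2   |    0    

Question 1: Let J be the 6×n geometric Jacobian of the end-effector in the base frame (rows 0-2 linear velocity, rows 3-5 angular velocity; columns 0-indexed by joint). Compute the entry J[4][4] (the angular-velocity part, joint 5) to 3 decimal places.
axis z_4 = (-0.6830,-0.1830,-0.7071); lever o_n−o_4 = (-3.2497,1.1998,-2.8284)
cross product → J_v[:, 4] = (1.3660,0.3660,-1.4142)
J_ω[:, 4] = z_4
entry J[4][4] = -0.1830

-0.183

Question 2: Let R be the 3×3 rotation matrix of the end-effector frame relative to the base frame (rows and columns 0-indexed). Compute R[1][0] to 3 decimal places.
0.641

End-effector x-axis (col 0 of R) = (0.4621,0.6415,-0.6124)
R[1][0] = 0.6415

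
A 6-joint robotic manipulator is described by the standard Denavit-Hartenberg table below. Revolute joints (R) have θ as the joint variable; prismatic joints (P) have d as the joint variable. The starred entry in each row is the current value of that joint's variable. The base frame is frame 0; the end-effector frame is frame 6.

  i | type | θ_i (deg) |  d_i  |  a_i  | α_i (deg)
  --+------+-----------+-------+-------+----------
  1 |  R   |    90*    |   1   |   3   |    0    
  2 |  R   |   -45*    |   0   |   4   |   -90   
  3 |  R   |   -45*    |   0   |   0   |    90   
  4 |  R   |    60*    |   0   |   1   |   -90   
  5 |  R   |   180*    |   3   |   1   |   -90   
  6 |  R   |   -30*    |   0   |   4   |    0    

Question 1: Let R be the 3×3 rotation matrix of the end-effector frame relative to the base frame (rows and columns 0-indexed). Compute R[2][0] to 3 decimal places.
End-effector x-axis (col 0 of R) = (-0.0795,-0.7866,-0.6124)
R[2][0] = -0.6124

-0.612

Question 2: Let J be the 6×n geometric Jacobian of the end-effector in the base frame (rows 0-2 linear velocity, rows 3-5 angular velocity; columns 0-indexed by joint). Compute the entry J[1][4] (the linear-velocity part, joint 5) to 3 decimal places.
axis z_4 = (-0.7866,-0.0795,-0.6124); lever o_n−o_4 = (-2.3152,-4.2470,-4.6402)
cross product → J_v[:, 4] = (-2.2321,-2.2321,3.1566)
J_ω[:, 4] = z_4
entry J[1][4] = -2.2321

-2.232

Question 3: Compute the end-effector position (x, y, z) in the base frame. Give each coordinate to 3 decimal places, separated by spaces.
0.151 2.444 -3.287

after link 1: o_1 = (0.0000, 3.0000, 1.0000)
after link 2: o_2 = (2.8284, 5.8284, 1.0000)
after link 3: o_3 = (2.8284, 5.8284, 1.0000)
after link 4: o_4 = (2.4661, 6.6908, 1.3536)
after link 5: o_5 = (0.4687, 5.5900, -0.8371)
after link 6: o_6 = (0.1509, 2.4438, -3.2866)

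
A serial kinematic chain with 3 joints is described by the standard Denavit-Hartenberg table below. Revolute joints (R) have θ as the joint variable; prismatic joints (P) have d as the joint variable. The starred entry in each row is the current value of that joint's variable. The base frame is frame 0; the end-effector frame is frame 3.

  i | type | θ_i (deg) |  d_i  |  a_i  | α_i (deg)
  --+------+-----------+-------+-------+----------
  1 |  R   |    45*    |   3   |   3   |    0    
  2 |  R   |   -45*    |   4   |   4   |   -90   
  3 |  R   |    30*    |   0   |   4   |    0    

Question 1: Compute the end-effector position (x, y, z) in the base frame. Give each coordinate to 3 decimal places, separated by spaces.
after link 1: o_1 = (2.1213, 2.1213, 3.0000)
after link 2: o_2 = (6.1213, 2.1213, 7.0000)
after link 3: o_3 = (9.5854, 2.1213, 5.0000)

9.585 2.121 5.000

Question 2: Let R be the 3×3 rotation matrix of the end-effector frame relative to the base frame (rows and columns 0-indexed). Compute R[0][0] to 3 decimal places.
0.866

End-effector x-axis (col 0 of R) = (0.8660,0.0000,-0.5000)
R[0][0] = 0.8660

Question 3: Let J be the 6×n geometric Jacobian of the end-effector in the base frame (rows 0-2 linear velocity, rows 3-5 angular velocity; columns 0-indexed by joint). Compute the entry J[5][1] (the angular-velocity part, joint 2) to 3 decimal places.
1.000

axis z_1 = (0.0000,0.0000,1.0000); lever o_n−o_1 = (7.4641,0.0000,2.0000)
cross product → J_v[:, 1] = (0.0000,7.4641,0.0000)
J_ω[:, 1] = z_1
entry J[5][1] = 1.0000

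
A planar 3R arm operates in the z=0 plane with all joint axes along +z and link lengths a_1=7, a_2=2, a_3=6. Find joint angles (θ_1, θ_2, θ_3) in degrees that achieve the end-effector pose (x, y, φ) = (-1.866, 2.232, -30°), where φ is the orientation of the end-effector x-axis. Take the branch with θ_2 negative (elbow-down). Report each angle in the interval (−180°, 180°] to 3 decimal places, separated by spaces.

wrist centre = target − a_3·(cos φ, sin φ) = (-7.0622, 5.2320)
cos θ_2 = (77.2478−7²−2²)/(2·7·2) = 0.8660; θ_2 = -30.0036° (elbow-down)
β = atan2(5.2320,-7.0622) = 143.4671°; ψ = atan2(-1.0001,8.7320) = -6.5338°
θ_1 = β − ψ = 150.0009°
θ_3 = φ − θ_1 − θ_2 = -149.9973° (wrapped to (-180°,180°])

150.001 -30.004 -149.997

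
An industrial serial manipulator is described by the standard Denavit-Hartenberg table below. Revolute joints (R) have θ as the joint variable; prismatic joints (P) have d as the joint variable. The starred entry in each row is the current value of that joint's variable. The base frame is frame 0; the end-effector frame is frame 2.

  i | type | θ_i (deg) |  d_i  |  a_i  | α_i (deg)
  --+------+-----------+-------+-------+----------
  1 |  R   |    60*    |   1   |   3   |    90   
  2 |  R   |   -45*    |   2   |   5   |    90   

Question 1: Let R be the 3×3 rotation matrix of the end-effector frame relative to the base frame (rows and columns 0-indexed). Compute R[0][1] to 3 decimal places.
End-effector y-axis (col 1 of R) = (0.8660,-0.5000,0.0000)
R[0][1] = 0.8660

0.866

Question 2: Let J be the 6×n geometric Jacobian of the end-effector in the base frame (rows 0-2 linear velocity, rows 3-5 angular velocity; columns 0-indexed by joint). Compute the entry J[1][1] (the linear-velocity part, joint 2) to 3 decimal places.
3.062

axis z_1 = (0.8660,-0.5000,0.0000); lever o_n−o_1 = (3.4998,2.0619,-3.5355)
cross product → J_v[:, 1] = (1.7678,3.0619,3.5355)
J_ω[:, 1] = z_1
entry J[1][1] = 3.0619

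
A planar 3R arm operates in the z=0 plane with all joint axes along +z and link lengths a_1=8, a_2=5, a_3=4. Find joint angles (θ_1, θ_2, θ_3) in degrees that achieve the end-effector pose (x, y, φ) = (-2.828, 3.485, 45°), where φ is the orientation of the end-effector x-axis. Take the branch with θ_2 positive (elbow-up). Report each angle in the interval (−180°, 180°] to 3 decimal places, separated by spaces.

wrist centre = target − a_3·(cos φ, sin φ) = (-5.6564, 0.6566)
cos θ_2 = (32.4263−8²−5²)/(2·8·5) = -0.7072; θ_2 = 135.0053° (elbow-up)
β = atan2(0.6566,-5.6564) = 173.3790°; ψ = atan2(3.5352,4.4641) = 38.3761°
θ_1 = β − ψ = 135.0029°
θ_3 = φ − θ_1 − θ_2 = 134.9919° (wrapped to (-180°,180°])

135.003 135.005 134.992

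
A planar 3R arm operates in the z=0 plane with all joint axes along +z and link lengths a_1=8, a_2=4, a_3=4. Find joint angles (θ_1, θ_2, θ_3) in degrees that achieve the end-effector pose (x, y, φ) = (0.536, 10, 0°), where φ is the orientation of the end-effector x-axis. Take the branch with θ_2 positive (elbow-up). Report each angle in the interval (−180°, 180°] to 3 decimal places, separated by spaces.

89.999 60.001 -150.000

wrist centre = target − a_3·(cos φ, sin φ) = (-3.4640, 10.0000)
cos θ_2 = (111.9993−8²−4²)/(2·8·4) = 0.5000; θ_2 = 60.0007° (elbow-up)
β = atan2(10.0000,-3.4640) = 109.1061°; ψ = atan2(3.4641,10.0000) = 19.1068°
θ_1 = β − ψ = 89.9993°
θ_3 = φ − θ_1 − θ_2 = -150.0000° (wrapped to (-180°,180°])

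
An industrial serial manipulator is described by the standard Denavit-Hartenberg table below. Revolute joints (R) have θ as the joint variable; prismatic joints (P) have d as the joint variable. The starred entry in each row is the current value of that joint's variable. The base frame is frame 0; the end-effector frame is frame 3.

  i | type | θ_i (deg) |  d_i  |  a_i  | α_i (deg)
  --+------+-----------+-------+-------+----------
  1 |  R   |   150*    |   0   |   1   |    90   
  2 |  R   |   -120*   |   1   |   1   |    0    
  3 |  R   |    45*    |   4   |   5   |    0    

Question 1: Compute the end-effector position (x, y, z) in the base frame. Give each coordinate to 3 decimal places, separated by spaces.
0.946 5.227 -5.696

after link 1: o_1 = (-0.8660, 0.5000, 0.0000)
after link 2: o_2 = (0.0670, 1.1160, -0.8660)
after link 3: o_3 = (0.9463, 5.2272, -5.6957)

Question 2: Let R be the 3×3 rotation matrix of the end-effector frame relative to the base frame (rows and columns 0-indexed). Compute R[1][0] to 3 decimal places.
0.129

End-effector x-axis (col 0 of R) = (-0.2241,0.1294,-0.9659)
R[1][0] = 0.1294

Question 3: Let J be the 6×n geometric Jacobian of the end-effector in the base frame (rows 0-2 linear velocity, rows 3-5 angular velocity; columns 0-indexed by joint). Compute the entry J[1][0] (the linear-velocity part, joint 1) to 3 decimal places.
0.946

axis z_0 = ẑ; lever o_n−o_0 = (0.9463,5.2272,-5.6957)
cross product → J_v[:, 0] = (-5.2272,0.9463,0.0000)
J_ω[:, 0] = z_0
entry J[1][0] = 0.9463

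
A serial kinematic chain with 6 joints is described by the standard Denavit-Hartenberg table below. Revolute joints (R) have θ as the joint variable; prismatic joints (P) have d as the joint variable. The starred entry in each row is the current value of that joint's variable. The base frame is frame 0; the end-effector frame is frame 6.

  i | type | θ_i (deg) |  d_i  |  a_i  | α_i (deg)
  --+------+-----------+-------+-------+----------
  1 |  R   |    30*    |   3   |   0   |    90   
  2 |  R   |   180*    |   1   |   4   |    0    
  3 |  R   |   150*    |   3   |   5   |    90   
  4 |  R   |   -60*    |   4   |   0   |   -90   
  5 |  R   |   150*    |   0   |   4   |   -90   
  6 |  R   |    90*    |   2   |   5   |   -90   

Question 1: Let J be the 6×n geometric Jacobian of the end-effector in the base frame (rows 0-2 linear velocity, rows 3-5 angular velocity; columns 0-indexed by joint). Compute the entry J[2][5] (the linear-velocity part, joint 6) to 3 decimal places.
-3.248

axis z_5 = (-0.3460,-0.6998,-0.6250); lever o_n−o_5 = (-5.1896,-1.1095,0.9151)
cross product → J_v[:, 5] = (-1.3337,3.5601,-3.2476)
J_ω[:, 5] = z_5
entry J[2][5] = -3.2476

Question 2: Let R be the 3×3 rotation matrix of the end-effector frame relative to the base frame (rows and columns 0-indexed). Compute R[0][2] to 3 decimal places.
End-effector z-axis (col 2 of R) = (-0.2667,0.7120,-0.6495)
R[0][2] = -0.2667

-0.267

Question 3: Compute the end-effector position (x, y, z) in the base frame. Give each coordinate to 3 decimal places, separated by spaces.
-3.569 -8.257 0.549

after link 1: o_1 = (0.0000, 0.0000, 3.0000)
after link 2: o_2 = (-2.9641, -2.8660, 3.0000)
after link 3: o_3 = (2.2859, -3.2990, 0.5000)
after link 4: o_4 = (0.5538, -4.2990, -2.9641)
after link 5: o_5 = (1.6208, -7.1471, -0.3660)
after link 6: o_6 = (-3.5687, -8.2566, 0.5490)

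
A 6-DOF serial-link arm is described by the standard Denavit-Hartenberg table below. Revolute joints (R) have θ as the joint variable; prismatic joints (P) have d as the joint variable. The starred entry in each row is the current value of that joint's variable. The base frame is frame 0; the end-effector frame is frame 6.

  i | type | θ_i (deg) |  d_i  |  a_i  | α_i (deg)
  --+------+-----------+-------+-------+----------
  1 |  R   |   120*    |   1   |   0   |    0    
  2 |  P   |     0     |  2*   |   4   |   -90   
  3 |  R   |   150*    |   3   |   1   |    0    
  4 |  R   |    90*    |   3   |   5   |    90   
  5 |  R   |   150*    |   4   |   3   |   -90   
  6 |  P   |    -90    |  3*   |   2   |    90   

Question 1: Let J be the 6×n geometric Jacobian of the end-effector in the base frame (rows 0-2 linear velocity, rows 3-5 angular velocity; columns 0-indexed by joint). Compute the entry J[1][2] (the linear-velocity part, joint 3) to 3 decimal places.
-2.355

axis z_2 = (-0.8660,-0.5000,0.0000); lever o_n−o_2 = (-0.9886,-8.0915,-2.7189)
cross product → J_v[:, 2] = (1.3595,-2.3546,6.5131)
J_ω[:, 2] = z_2
entry J[1][2] = -2.3546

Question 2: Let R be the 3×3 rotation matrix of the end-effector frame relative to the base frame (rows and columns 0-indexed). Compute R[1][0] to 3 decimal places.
End-effector x-axis (col 0 of R) = (0.4330,-0.7500,-0.5000)
R[1][0] = -0.7500

-0.750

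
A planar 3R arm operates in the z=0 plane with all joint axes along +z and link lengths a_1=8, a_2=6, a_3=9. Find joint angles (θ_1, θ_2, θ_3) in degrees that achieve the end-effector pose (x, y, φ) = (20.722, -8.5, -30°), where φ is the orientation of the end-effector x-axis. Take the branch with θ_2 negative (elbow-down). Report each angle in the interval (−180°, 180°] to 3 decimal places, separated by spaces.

wrist centre = target − a_3·(cos φ, sin φ) = (12.9278, -4.0000)
cos θ_2 = (183.1273−8²−6²)/(2·8·6) = 0.8659; θ_2 = -30.0133° (elbow-down)
β = atan2(-4.0000,12.9278) = -17.1927°; ψ = atan2(-3.0012,13.1955) = -12.8135°
θ_1 = β − ψ = -4.3791°
θ_3 = φ − θ_1 − θ_2 = 4.3925° (wrapped to (-180°,180°])

-4.379 -30.013 4.392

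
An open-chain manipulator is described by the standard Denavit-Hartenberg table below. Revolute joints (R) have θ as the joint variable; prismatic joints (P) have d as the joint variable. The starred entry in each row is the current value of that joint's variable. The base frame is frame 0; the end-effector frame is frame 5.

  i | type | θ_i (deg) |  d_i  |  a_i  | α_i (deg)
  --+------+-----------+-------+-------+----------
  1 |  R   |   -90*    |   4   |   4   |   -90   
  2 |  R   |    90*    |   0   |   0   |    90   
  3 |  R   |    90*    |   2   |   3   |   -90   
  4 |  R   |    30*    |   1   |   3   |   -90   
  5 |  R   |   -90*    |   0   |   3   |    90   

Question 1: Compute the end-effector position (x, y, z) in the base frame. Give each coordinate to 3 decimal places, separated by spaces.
5.598 -4.500 8.000

after link 1: o_1 = (0.0000, -4.0000, 4.0000)
after link 2: o_2 = (0.0000, -4.0000, 4.0000)
after link 3: o_3 = (3.0000, -6.0000, 4.0000)
after link 4: o_4 = (5.5981, -4.5000, 5.0000)
after link 5: o_5 = (5.5981, -4.5000, 8.0000)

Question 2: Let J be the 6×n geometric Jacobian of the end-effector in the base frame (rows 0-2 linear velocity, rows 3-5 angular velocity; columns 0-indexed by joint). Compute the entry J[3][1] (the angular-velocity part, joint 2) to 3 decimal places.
axis z_1 = (1.0000,0.0000,0.0000); lever o_n−o_1 = (5.5981,-0.5000,4.0000)
cross product → J_v[:, 1] = (0.0000,-4.0000,-0.5000)
J_ω[:, 1] = z_1
entry J[3][1] = 1.0000

1.000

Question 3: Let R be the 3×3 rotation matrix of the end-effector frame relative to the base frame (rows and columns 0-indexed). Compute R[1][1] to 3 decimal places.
End-effector y-axis (col 1 of R) = (-0.5000,0.8660,0.0000)
R[1][1] = 0.8660

0.866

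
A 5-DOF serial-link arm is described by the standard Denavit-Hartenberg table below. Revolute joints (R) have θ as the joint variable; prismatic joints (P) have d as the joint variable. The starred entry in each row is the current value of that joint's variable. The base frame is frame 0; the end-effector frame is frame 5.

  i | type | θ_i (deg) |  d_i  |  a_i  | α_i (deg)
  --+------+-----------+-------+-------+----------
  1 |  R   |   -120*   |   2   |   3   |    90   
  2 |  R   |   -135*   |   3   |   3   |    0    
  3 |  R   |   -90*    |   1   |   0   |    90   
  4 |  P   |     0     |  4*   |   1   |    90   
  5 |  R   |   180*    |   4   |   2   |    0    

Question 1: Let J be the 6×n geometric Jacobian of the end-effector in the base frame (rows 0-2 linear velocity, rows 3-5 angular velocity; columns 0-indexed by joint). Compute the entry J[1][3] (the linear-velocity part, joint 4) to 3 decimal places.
prismatic axis z_3 = (-0.3536,-0.6124,0.7071)
J_v[:, 3] = z_3; J_ω[:, 3] = (0,0,0)
entry J[1][3] = -0.6124

-0.612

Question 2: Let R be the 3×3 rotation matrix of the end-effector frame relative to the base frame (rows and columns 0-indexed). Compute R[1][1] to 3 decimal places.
End-effector y-axis (col 1 of R) = (0.3536,0.6124,-0.7071)
R[1][1] = 0.6124

0.612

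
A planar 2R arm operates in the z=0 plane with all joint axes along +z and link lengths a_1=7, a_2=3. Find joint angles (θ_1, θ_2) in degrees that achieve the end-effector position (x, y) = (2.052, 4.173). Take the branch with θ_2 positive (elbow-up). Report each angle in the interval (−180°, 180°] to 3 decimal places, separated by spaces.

45.001 150.006

cos θ_2 = (21.6246−7²−3²)/(2·7·3) = -0.8661; θ_2 = 150.0063° (elbow-up)
β = atan2(4.1730,2.0520) = 63.8152°; ψ = atan2(1.4997,4.4018) = 18.8144°
θ_1 = β − ψ = 45.0008°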